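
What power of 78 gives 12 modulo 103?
89

Baby-step giant-step with step n = ⌈√103⌉ = 11.
Baby steps 78^j mod 103 (j:value) for j=0..10: 0:1, 1:78, 2:7, 3:31, 4:49, 5:11, 6:34, 7:77, 8:32, 9:24, 10:18.
Giant-step multiplier: 78^(-11) ≡ 78^(102-11) = 78^91 ≡ 84 (mod 103).
Giant steps γ_i = 12·84^i mod 103: γ_0=12, γ_1=81, γ_2=6, γ_3=92, γ_4=3, γ_5=46, γ_6=53, γ_7=23, γ_8=78 (in table at j=1).
x = i·n + j = 8·11 + 1 = 89.
Check: 78^89 ≡ 12 (mod 103).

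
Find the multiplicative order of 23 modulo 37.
12

37 is prime, so ord(23) divides φ(37) = 36.
Divisors of 36: 1, 2, 3, 4, 6, 9, 12, 18, 36.
Repeated squaring: 23^1 ≡ 23, 23^2 ≡ 11, 23^4 ≡ 10, 23^8 ≡ 26, 23^16 ≡ 10, 23^32 ≡ 26 (mod 37).
Test 23^d mod 37 for each divisor d in increasing order:
23^1 ≡ 23
23^2 ≡ 11
23^3 = 23^2·23^1 ≡ 31
23^4 ≡ 10
23^6 = 23^4·23^2 ≡ 36
23^9 = 23^8·23^1 ≡ 6
23^12 = 23^8·23^4 ≡ 1  ← first divisor giving 1
The order is 12.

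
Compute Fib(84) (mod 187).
25

Matrix identity: Q^n = [[F_(n+1), F_n], [F_n, F_(n-1)]] with Q = [[1,1],[1,0]].
n = 84 = 1010100₂. Square-and-multiply, entries mod 187:
Q^1 = [[1,1],[1,0]]
Q^2 = (Q^1)² = [[2,1],[1,1]]
Q^5 = (Q^2)²·Q = [[8,5],[5,3]]
Q^10 = (Q^5)² = [[89,55],[55,34]]
Q^21 = (Q^10)²·Q = [[133,100],[100,33]]
Q^42 = (Q^21)² = [[13,144],[144,56]]
Q^84 = (Q^42)² = [[148,25],[25,123]]
F_84 mod 187 = Q^84[0][1] = 25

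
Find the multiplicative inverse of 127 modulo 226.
105

gcd(127, 226) = 1, so the inverse exists.
Extended Euclidean algorithm on (226, 127):
226 = 1 × 127 + 99  ⟹  99 = (1)·226 + (-1)·127
127 = 1 × 99 + 28  ⟹  28 = (-1)·226 + (2)·127
99 = 3 × 28 + 15  ⟹  15 = (4)·226 + (-7)·127
28 = 1 × 15 + 13  ⟹  13 = (-5)·226 + (9)·127
15 = 1 × 13 + 2  ⟹  2 = (9)·226 + (-16)·127
13 = 6 × 2 + 1  ⟹  1 = (-59)·226 + (105)·127
So (105)·127 ≡ 1 (mod 226), i.e. 127^(-1) ≡ 105 (mod 226).
Check: 127 × 105 = 13335 ≡ 1 (mod 226)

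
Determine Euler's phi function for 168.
48

168 = 2^3 × 3 × 7
φ(n) = n × ∏(1 - 1/p) for each prime p dividing n
φ(168) = 168 × (1 - 1/2) × (1 - 1/3) × (1 - 1/7) = 48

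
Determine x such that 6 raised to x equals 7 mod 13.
7

Baby-step giant-step with step n = ⌈√13⌉ = 4.
Baby steps 6^j mod 13 (j:value) for j=0..3: 0:1, 1:6, 2:10, 3:8.
Giant-step multiplier: 6^(-4) ≡ 6^(12-4) = 6^8 ≡ 3 (mod 13).
Giant steps γ_i = 7·3^i mod 13: γ_0=7, γ_1=8 (in table at j=3).
x = i·n + j = 1·4 + 3 = 7.
Check: 6^7 ≡ 7 (mod 13).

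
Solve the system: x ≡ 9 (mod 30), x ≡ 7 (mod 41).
909

Using Chinese Remainder Theorem:
M = 30 × 41 = 1230
M1 = 41, M2 = 30
y1 = 41^(-1) mod 30 = 11
y2 = 30^(-1) mod 41 = 26
x = (9×41×11 + 7×30×26) mod 1230 = 909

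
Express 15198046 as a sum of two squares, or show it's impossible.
Not possible

Factorization: 15198046 = 2 × 37 × 59^3
By Fermat: n is sum of two squares iff every prime p ≡ 3 (mod 4) appears to even power.
Prime(s) ≡ 3 (mod 4) with odd exponent: [(59, 3)]
Therefore 15198046 cannot be expressed as a² + b².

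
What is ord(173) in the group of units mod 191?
190

191 is prime, so ord(173) divides φ(191) = 190.
Divisors of 190: 1, 2, 5, 10, 19, 38, 95, 190.
Repeated squaring: 173^1 ≡ 173, 173^2 ≡ 133, 173^4 ≡ 117, 173^8 ≡ 128, 173^16 ≡ 149, 173^32 ≡ 45, 173^64 ≡ 115, 173^128 ≡ 46 (mod 191).
Test 173^d mod 191 for each divisor d in increasing order:
173^1 ≡ 173
173^2 ≡ 133
173^5 = 173^4·173^1 ≡ 186
173^10 = 173^8·173^2 ≡ 25
173^19 = 173^16·173^2·173^1 ≡ 82
173^38 = 173^32·173^4·173^2 ≡ 39
173^95 = 173^64·173^16·173^8·173^4·173^2·173^1 ≡ 190
173^190 = 173^128·173^32·173^16·173^8·173^4·173^2 ≡ 1  ← first divisor giving 1
The order is 190.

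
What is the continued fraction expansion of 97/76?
[1; 3, 1, 1, 1, 1, 1, 2]

Euclidean algorithm steps:
97 = 1 × 76 + 21
76 = 3 × 21 + 13
21 = 1 × 13 + 8
13 = 1 × 8 + 5
8 = 1 × 5 + 3
5 = 1 × 3 + 2
3 = 1 × 2 + 1
2 = 2 × 1 + 0
Continued fraction: [1; 3, 1, 1, 1, 1, 1, 2]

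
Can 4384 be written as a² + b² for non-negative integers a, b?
28² + 60² (a=28, b=60)

Factorization: 4384 = 2^5 × 137
By Fermat: n is sum of two squares iff every prime p ≡ 3 (mod 4) appears to even power.
All primes ≡ 3 (mod 4) appear to even power.
Search a = 0, 1, 2, … for 4384 - a² a perfect square: first hit at a = 28: 4384 - 784 = 3600 = 60².
4384 = 28² + 60² = 784 + 3600 ✓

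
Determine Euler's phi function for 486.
162

486 = 2 × 3^5
φ(n) = n × ∏(1 - 1/p) for each prime p dividing n
φ(486) = 486 × (1 - 1/2) × (1 - 1/3) = 162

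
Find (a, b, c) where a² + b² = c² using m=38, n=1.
(1443, 76, 1445)

Euclid's formula: a = m² - n², b = 2mn, c = m² + n²
m = 38, n = 1
a = 38² - 1² = 1444 - 1 = 1443
b = 2 × 38 × 1 = 76
c = 38² + 1² = 1444 + 1 = 1445
Verification: 1443² + 76² = 2082249 + 5776 = 2088025 = 1445² ✓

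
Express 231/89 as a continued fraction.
[2; 1, 1, 2, 8, 2]

Euclidean algorithm steps:
231 = 2 × 89 + 53
89 = 1 × 53 + 36
53 = 1 × 36 + 17
36 = 2 × 17 + 2
17 = 8 × 2 + 1
2 = 2 × 1 + 0
Continued fraction: [2; 1, 1, 2, 8, 2]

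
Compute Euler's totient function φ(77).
60

77 = 7 × 11
φ(n) = n × ∏(1 - 1/p) for each prime p dividing n
φ(77) = 77 × (1 - 1/7) × (1 - 1/11) = 60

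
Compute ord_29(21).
28

29 is prime, so ord(21) divides φ(29) = 28.
Divisors of 28: 1, 2, 4, 7, 14, 28.
Repeated squaring: 21^1 ≡ 21, 21^2 ≡ 6, 21^4 ≡ 7, 21^8 ≡ 20, 21^16 ≡ 23 (mod 29).
Test 21^d mod 29 for each divisor d in increasing order:
21^1 ≡ 21
21^2 ≡ 6
21^4 ≡ 7
21^7 = 21^4·21^2·21^1 ≡ 12
21^14 = 21^8·21^4·21^2 ≡ 28
21^28 = 21^16·21^8·21^4 ≡ 1  ← first divisor giving 1
The order is 28.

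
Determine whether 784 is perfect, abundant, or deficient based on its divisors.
abundant

Proper divisors of 784: sum = 1 + 2 + 4 + 7 + 8 + 14 + 16 + 28 + 49 + 56 + 98 + 112 + 196 + 392 = 983
Since 983 > 784, 784 is abundant.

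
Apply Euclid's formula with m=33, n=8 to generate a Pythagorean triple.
(1025, 528, 1153)

Euclid's formula: a = m² - n², b = 2mn, c = m² + n²
m = 33, n = 8
a = 33² - 8² = 1089 - 64 = 1025
b = 2 × 33 × 8 = 528
c = 33² + 8² = 1089 + 64 = 1153
Verification: 1025² + 528² = 1050625 + 278784 = 1329409 = 1153² ✓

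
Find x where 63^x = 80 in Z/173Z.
43

Baby-step giant-step with step n = ⌈√173⌉ = 14.
Baby steps 63^j mod 173 (j:value) for j=0..13: 0:1, 1:63, 2:163, 3:62, 4:100, 5:72, 6:38, 7:145, 8:139, 9:107, 10:167, 11:141, 12:60, 13:147.
Giant-step multiplier: 63^(-14) ≡ 63^(172-14) = 63^158 ≡ 126 (mod 173).
Giant steps γ_i = 80·126^i mod 173: γ_0=80, γ_1=46, γ_2=87, γ_3=63 (in table at j=1).
x = i·n + j = 3·14 + 1 = 43.
Check: 63^43 ≡ 80 (mod 173).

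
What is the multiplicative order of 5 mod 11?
5

11 is prime, so ord(5) divides φ(11) = 10.
Divisors of 10: 1, 2, 5, 10.
Repeated squaring: 5^1 ≡ 5, 5^2 ≡ 3, 5^4 ≡ 9, 5^8 ≡ 4 (mod 11).
Test 5^d mod 11 for each divisor d in increasing order:
5^1 ≡ 5
5^2 ≡ 3
5^5 = 5^4·5^1 ≡ 1  ← first divisor giving 1
The order is 5.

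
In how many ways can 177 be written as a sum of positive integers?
522115831195

p(n) counts ways to write n as a sum of positive integers (order ignored).
Euler's pentagonal recurrence: p(k) = p(k-1) + p(k-2) - p(k-5) - p(k-7) + p(k-12) + p(k-15) - ... (offsets j(3j∓1)/2, signs ++--, p(0)=1, p(<0)=0).
DP table for k = 0..176: p(0)=1, p(1)=1, p(2)=2, p(3)=3, p(4)=5, p(5)=7, p(6)=11, p(7)=15, p(8)=22, p(9)=30, p(10)=42, p(11)=56, p(12)=77, p(13)=101, p(14)=135, p(15)=176, p(16)=231, p(17)=297, p(18)=385, p(19)=490, p(20)=627, p(21)=792, p(22)=1002, p(23)=1255, p(24)=1575, p(25)=1958, p(26)=2436, p(27)=3010, p(28)=3718, p(29)=4565, p(30)=5604, p(31)=6842, p(32)=8349, p(33)=10143, p(34)=12310, p(35)=14883, p(36)=17977, p(37)=21637, p(38)=26015, p(39)=31185, p(40)=37338, p(41)=44583, p(42)=53174, p(43)=63261, p(44)=75175, p(45)=89134, p(46)=105558, p(47)=124754, p(48)=147273, p(49)=173525, p(50)=204226, p(51)=239943, p(52)=281589, p(53)=329931, p(54)=386155, p(55)=451276, p(56)=526823, p(57)=614154, p(58)=715220, p(59)=831820, p(60)=966467, p(61)=1121505, p(62)=1300156, p(63)=1505499, p(64)=1741630, p(65)=2012558, p(66)=2323520, p(67)=2679689, p(68)=3087735, p(69)=3554345, p(70)=4087968, p(71)=4697205, p(72)=5392783, p(73)=6185689, p(74)=7089500, p(75)=8118264, p(76)=9289091, p(77)=10619863, p(78)=12132164, p(79)=13848650, p(80)=15796476, p(81)=18004327, p(82)=20506255, p(83)=23338469, p(84)=26543660, p(85)=30167357, p(86)=34262962, p(87)=38887673, p(88)=44108109, p(89)=49995925, p(90)=56634173, p(91)=64112359, p(92)=72533807, p(93)=82010177, p(94)=92669720, p(95)=104651419, p(96)=118114304, p(97)=133230930, p(98)=150198136, p(99)=169229875, p(100)=190569292, p(101)=214481126, p(102)=241265379, p(103)=271248950, p(104)=304801365, p(105)=342325709, p(106)=384276336, p(107)=431149389, p(108)=483502844, p(109)=541946240, p(110)=607163746, p(111)=679903203, p(112)=761002156, p(113)=851376628, p(114)=952050665, p(115)=1064144451, p(116)=1188908248, p(117)=1327710076, p(118)=1482074143, p(119)=1653668665, p(120)=1844349560, p(121)=2056148051, p(122)=2291320912, p(123)=2552338241, p(124)=2841940500, p(125)=3163127352, p(126)=3519222692, p(127)=3913864295, p(128)=4351078600, p(129)=4835271870, p(130)=5371315400, p(131)=5964539504, p(132)=6620830889, p(133)=7346629512, p(134)=8149040695, p(135)=9035836076, p(136)=10015581680, p(137)=11097645016, p(138)=12292341831, p(139)=13610949895, p(140)=15065878135, p(141)=16670689208, p(142)=18440293320, p(143)=20390982757, p(144)=22540654445, p(145)=24908858009, p(146)=27517052599, p(147)=30388671978, p(148)=33549419497, p(149)=37027355200, p(150)=40853235313, p(151)=45060624582, p(152)=49686288421, p(153)=54770336324, p(154)=60356673280, p(155)=66493182097, p(156)=73232243759, p(157)=80630964769, p(158)=88751778802, p(159)=97662728555, p(160)=107438159466, p(161)=118159068427, p(162)=129913904637, p(163)=142798995930, p(164)=156919475295, p(165)=172389800255, p(166)=189334822579, p(167)=207890420102, p(168)=228204732751, p(169)=250438925115, p(170)=274768617130, p(171)=301384802048, p(172)=330495499613, p(173)=362326859895, p(174)=397125074750, p(175)=435157697830, p(176)=476715857290.
Final step: p(177) = p(176) + p(175) - p(172) - p(170) + p(165) + p(162) - p(155) - p(151) + p(142) + p(137) - p(126) - p(120) + p(107) + p(100) - p(85) - p(77) + p(60) + p(51) - p(32) - p(22) + p(1)
= 476715857290 + 435157697830 - 330495499613 - 274768617130 + 172389800255 + 129913904637 - 66493182097 - 45060624582 + 18440293320 + 11097645016 - 3519222692 - 1844349560 + 431149389 + 190569292 - 30167357 - 10619863 + 966467 + 239943 - 8349 - 1002 + 1
= 522115831195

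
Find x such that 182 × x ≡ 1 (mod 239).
109

gcd(182, 239) = 1, so the inverse exists.
Extended Euclidean algorithm on (239, 182):
239 = 1 × 182 + 57  ⟹  57 = (1)·239 + (-1)·182
182 = 3 × 57 + 11  ⟹  11 = (-3)·239 + (4)·182
57 = 5 × 11 + 2  ⟹  2 = (16)·239 + (-21)·182
11 = 5 × 2 + 1  ⟹  1 = (-83)·239 + (109)·182
So (109)·182 ≡ 1 (mod 239), i.e. 182^(-1) ≡ 109 (mod 239).
Check: 182 × 109 = 19838 ≡ 1 (mod 239)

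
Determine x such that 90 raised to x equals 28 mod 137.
82

Baby-step giant-step with step n = ⌈√137⌉ = 12.
Baby steps 90^j mod 137 (j:value) for j=0..11: 0:1, 1:90, 2:17, 3:23, 4:15, 5:117, 6:118, 7:71, 8:88, 9:111, 10:126, 11:106.
Giant-step multiplier: 90^(-12) ≡ 90^(136-12) = 90^124 ≡ 63 (mod 137).
Giant steps γ_i = 28·63^i mod 137: γ_0=28, γ_1=120, γ_2=25, γ_3=68, γ_4=37, γ_5=2, γ_6=126 (in table at j=10).
x = i·n + j = 6·12 + 10 = 82.
Check: 90^82 ≡ 28 (mod 137).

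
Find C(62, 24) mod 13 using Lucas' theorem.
0

Using Lucas' theorem:
Write n=62 and k=24 in base 13:
n in base 13: [4, 10]
k in base 13: [1, 11]
C(62,24) mod 13 = ∏ C(n_i, k_i) mod 13
Digit binomials (mod 13): C(4,1) = 4; C(10,11) = 0 (k_i > n_i)
Product: 4 × 0 = 0 ≡ 0 (mod 13)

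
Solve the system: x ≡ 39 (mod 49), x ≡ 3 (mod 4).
39

Using Chinese Remainder Theorem:
M = 49 × 4 = 196
M1 = 4, M2 = 49
y1 = 4^(-1) mod 49 = 37
y2 = 49^(-1) mod 4 = 1
x = (39×4×37 + 3×49×1) mod 196 = 39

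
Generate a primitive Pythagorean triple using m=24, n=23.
(47, 1104, 1105)

Euclid's formula: a = m² - n², b = 2mn, c = m² + n²
m = 24, n = 23
a = 24² - 23² = 576 - 529 = 47
b = 2 × 24 × 23 = 1104
c = 24² + 23² = 576 + 529 = 1105
Verification: 47² + 1104² = 2209 + 1218816 = 1221025 = 1105² ✓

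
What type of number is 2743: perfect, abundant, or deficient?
deficient

Proper divisors of 2743: sum = 1 + 13 + 211 = 225
Since 225 < 2743, 2743 is deficient.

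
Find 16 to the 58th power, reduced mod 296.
120

Repeated squaring. Binary of 58 = 111010.
16^1 ≡ 16 (mod 296); 16^2 ≡ 256 (mod 296); 16^4 ≡ 120 (mod 296); 16^8 ≡ 192 (mod 296); 16^16 ≡ 160 (mod 296); 16^32 ≡ 144 (mod 296)
16^58 = 16^2 × 16^8 × 16^16 × 16^32 ≡ 120 (mod 296)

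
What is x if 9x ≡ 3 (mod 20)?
x ≡ 7 (mod 20)

gcd(9, 20) = 1, which divides 3, so solutions exist.
Find 9^(-1) mod 20 by the extended Euclidean algorithm:
20 = 2 × 9 + 2  ⟹  2 = (1)·20 + (-2)·9
9 = 4 × 2 + 1  ⟹  1 = (-4)·20 + (9)·9
So (9)·9 ≡ 1 (mod 20), i.e. 9^(-1) ≡ 9 (mod 20).
x ≡ 9 × 3 = 27 ≡ 7 (mod 20).
Check: 9 × 7 = 63 ≡ 3 (mod 20).
Unique solution: x ≡ 7 (mod 20)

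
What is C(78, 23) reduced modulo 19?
0

Using Lucas' theorem:
Write n=78 and k=23 in base 19:
n in base 19: [4, 2]
k in base 19: [1, 4]
C(78,23) mod 19 = ∏ C(n_i, k_i) mod 19
Digit binomials (mod 19): C(4,1) = 4; C(2,4) = 0 (k_i > n_i)
Product: 4 × 0 = 0 ≡ 0 (mod 19)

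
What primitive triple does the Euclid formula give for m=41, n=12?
(1537, 984, 1825)

Euclid's formula: a = m² - n², b = 2mn, c = m² + n²
m = 41, n = 12
a = 41² - 12² = 1681 - 144 = 1537
b = 2 × 41 × 12 = 984
c = 41² + 12² = 1681 + 144 = 1825
Verification: 1537² + 984² = 2362369 + 968256 = 3330625 = 1825² ✓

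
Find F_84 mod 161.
17

Matrix identity: Q^n = [[F_(n+1), F_n], [F_n, F_(n-1)]] with Q = [[1,1],[1,0]].
n = 84 = 1010100₂. Square-and-multiply, entries mod 161:
Q^1 = [[1,1],[1,0]]
Q^2 = (Q^1)² = [[2,1],[1,1]]
Q^5 = (Q^2)²·Q = [[8,5],[5,3]]
Q^10 = (Q^5)² = [[89,55],[55,34]]
Q^21 = (Q^10)²·Q = [[1,159],[159,3]]
Q^42 = (Q^21)² = [[5,153],[153,13]]
Q^84 = (Q^42)² = [[89,17],[17,72]]
F_84 mod 161 = Q^84[0][1] = 17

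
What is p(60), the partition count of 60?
966467

p(n) counts ways to write n as a sum of positive integers (order ignored).
Euler's pentagonal recurrence: p(k) = p(k-1) + p(k-2) - p(k-5) - p(k-7) + p(k-12) + p(k-15) - ... (offsets j(3j∓1)/2, signs ++--, p(0)=1, p(<0)=0).
DP table for k = 0..59: p(0)=1, p(1)=1, p(2)=2, p(3)=3, p(4)=5, p(5)=7, p(6)=11, p(7)=15, p(8)=22, p(9)=30, p(10)=42, p(11)=56, p(12)=77, p(13)=101, p(14)=135, p(15)=176, p(16)=231, p(17)=297, p(18)=385, p(19)=490, p(20)=627, p(21)=792, p(22)=1002, p(23)=1255, p(24)=1575, p(25)=1958, p(26)=2436, p(27)=3010, p(28)=3718, p(29)=4565, p(30)=5604, p(31)=6842, p(32)=8349, p(33)=10143, p(34)=12310, p(35)=14883, p(36)=17977, p(37)=21637, p(38)=26015, p(39)=31185, p(40)=37338, p(41)=44583, p(42)=53174, p(43)=63261, p(44)=75175, p(45)=89134, p(46)=105558, p(47)=124754, p(48)=147273, p(49)=173525, p(50)=204226, p(51)=239943, p(52)=281589, p(53)=329931, p(54)=386155, p(55)=451276, p(56)=526823, p(57)=614154, p(58)=715220, p(59)=831820.
Final step: p(60) = p(59) + p(58) - p(55) - p(53) + p(48) + p(45) - p(38) - p(34) + p(25) + p(20) - p(9) - p(3)
= 831820 + 715220 - 451276 - 329931 + 147273 + 89134 - 26015 - 12310 + 1958 + 627 - 30 - 3
= 966467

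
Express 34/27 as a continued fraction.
[1; 3, 1, 6]

Euclidean algorithm steps:
34 = 1 × 27 + 7
27 = 3 × 7 + 6
7 = 1 × 6 + 1
6 = 6 × 1 + 0
Continued fraction: [1; 3, 1, 6]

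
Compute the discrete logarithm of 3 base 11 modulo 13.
4

Baby-step giant-step with step n = ⌈√13⌉ = 4.
Baby steps 11^j mod 13 (j:value) for j=0..3: 0:1, 1:11, 2:4, 3:5.
Giant-step multiplier: 11^(-4) ≡ 11^(12-4) = 11^8 ≡ 9 (mod 13).
Giant steps γ_i = 3·9^i mod 13: γ_0=3, γ_1=1 (in table at j=0).
x = i·n + j = 1·4 + 0 = 4.
Check: 11^4 ≡ 3 (mod 13).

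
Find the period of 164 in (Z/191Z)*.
190

191 is prime, so ord(164) divides φ(191) = 190.
Divisors of 190: 1, 2, 5, 10, 19, 38, 95, 190.
Repeated squaring: 164^1 ≡ 164, 164^2 ≡ 156, 164^4 ≡ 79, 164^8 ≡ 129, 164^16 ≡ 24, 164^32 ≡ 3, 164^64 ≡ 9, 164^128 ≡ 81 (mod 191).
Test 164^d mod 191 for each divisor d in increasing order:
164^1 ≡ 164
164^2 ≡ 156
164^5 = 164^4·164^1 ≡ 159
164^10 = 164^8·164^2 ≡ 69
164^19 = 164^16·164^2·164^1 ≡ 142
164^38 = 164^32·164^4·164^2 ≡ 109
164^95 = 164^64·164^16·164^8·164^4·164^2·164^1 ≡ 190
164^190 = 164^128·164^32·164^16·164^8·164^4·164^2 ≡ 1  ← first divisor giving 1
The order is 190.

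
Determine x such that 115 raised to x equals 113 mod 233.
42

Baby-step giant-step with step n = ⌈√233⌉ = 16.
Baby steps 115^j mod 233 (j:value) for j=0..15: 0:1, 1:115, 2:177, 3:84, 4:107, 5:189, 6:66, 7:134, 8:32, 9:185, 10:72, 11:125, 12:162, 13:223, 14:15, 15:94.
Giant-step multiplier: 115^(-16) ≡ 115^(232-16) = 115^216 ≡ 38 (mod 233).
Giant steps γ_i = 113·38^i mod 233: γ_0=113, γ_1=100, γ_2=72 (in table at j=10).
x = i·n + j = 2·16 + 10 = 42.
Check: 115^42 ≡ 113 (mod 233).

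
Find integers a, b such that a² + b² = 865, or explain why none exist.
9² + 28² (a=9, b=28)

Factorization: 865 = 5 × 173
By Fermat: n is sum of two squares iff every prime p ≡ 3 (mod 4) appears to even power.
All primes ≡ 3 (mod 4) appear to even power.
Search a = 0, 1, 2, … for 865 - a² a perfect square: first hit at a = 9: 865 - 81 = 784 = 28².
865 = 9² + 28² = 81 + 784 ✓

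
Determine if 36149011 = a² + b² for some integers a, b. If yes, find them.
Not possible

Factorization: 36149011 = 71^3 × 101
By Fermat: n is sum of two squares iff every prime p ≡ 3 (mod 4) appears to even power.
Prime(s) ≡ 3 (mod 4) with odd exponent: [(71, 3)]
Therefore 36149011 cannot be expressed as a² + b².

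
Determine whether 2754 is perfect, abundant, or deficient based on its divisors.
abundant

Proper divisors of 2754: sum = 1 + 2 + 3 + 6 + 9 + 17 + 18 + 27 + ... + 306 + 459 + 918 + 1377 (19 divisors) = 3780
Since 3780 > 2754, 2754 is abundant.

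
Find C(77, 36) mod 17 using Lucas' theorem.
12

Using Lucas' theorem:
Write n=77 and k=36 in base 17:
n in base 17: [4, 9]
k in base 17: [2, 2]
C(77,36) mod 17 = ∏ C(n_i, k_i) mod 17
Digit binomials (mod 17): C(4,2) = 6; C(9,2) = 36 ≡ 2
Product: 6 × 2 = 12 ≡ 12 (mod 17)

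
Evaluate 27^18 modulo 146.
145

Repeated squaring. Binary of 18 = 10010.
27^1 ≡ 27 (mod 146); 27^2 ≡ 145 (mod 146); 27^4 ≡ 1 (mod 146); 27^8 ≡ 1 (mod 146); 27^16 ≡ 1 (mod 146)
27^18 = 27^2 × 27^16 ≡ 145 (mod 146)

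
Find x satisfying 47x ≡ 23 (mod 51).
x ≡ 7 (mod 51)

gcd(47, 51) = 1, which divides 23, so solutions exist.
Find 47^(-1) mod 51 by the extended Euclidean algorithm:
51 = 1 × 47 + 4  ⟹  4 = (1)·51 + (-1)·47
47 = 11 × 4 + 3  ⟹  3 = (-11)·51 + (12)·47
4 = 1 × 3 + 1  ⟹  1 = (12)·51 + (-13)·47
So (-13)·47 ≡ 1 (mod 51), i.e. 47^(-1) ≡ -13 ≡ 38 (mod 51).
x ≡ 38 × 23 = 874 ≡ 7 (mod 51).
Check: 47 × 7 = 329 ≡ 23 (mod 51).
Unique solution: x ≡ 7 (mod 51)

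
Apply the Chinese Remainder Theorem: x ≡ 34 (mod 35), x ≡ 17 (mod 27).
314

Using Chinese Remainder Theorem:
M = 35 × 27 = 945
M1 = 27, M2 = 35
y1 = 27^(-1) mod 35 = 13
y2 = 35^(-1) mod 27 = 17
x = (34×27×13 + 17×35×17) mod 945 = 314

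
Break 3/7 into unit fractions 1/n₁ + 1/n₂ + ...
1/3 + 1/11 + 1/231

Greedy algorithm:
3/7: ceiling(7/3) = 3, use 1/3
2/21: ceiling(21/2) = 11, use 1/11
1/231: ceiling(231/1) = 231, use 1/231
Result: 3/7 = 1/3 + 1/11 + 1/231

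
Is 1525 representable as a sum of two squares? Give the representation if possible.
2² + 39² (a=2, b=39)

Factorization: 1525 = 5^2 × 61
By Fermat: n is sum of two squares iff every prime p ≡ 3 (mod 4) appears to even power.
All primes ≡ 3 (mod 4) appear to even power.
Search a = 0, 1, 2, … for 1525 - a² a perfect square: first hit at a = 2: 1525 - 4 = 1521 = 39².
1525 = 2² + 39² = 4 + 1521 ✓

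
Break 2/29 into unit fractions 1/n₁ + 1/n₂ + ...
1/15 + 1/435

Greedy algorithm:
2/29: ceiling(29/2) = 15, use 1/15
1/435: ceiling(435/1) = 435, use 1/435
Result: 2/29 = 1/15 + 1/435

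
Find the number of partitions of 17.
297

p(n) counts ways to write n as a sum of positive integers (order ignored).
Euler's pentagonal recurrence: p(k) = p(k-1) + p(k-2) - p(k-5) - p(k-7) + p(k-12) + p(k-15) - ... (offsets j(3j∓1)/2, signs ++--, p(0)=1, p(<0)=0).
DP table for k = 0..16: p(0)=1, p(1)=1, p(2)=2, p(3)=3, p(4)=5, p(5)=7, p(6)=11, p(7)=15, p(8)=22, p(9)=30, p(10)=42, p(11)=56, p(12)=77, p(13)=101, p(14)=135, p(15)=176, p(16)=231.
Final step: p(17) = p(16) + p(15) - p(12) - p(10) + p(5) + p(2)
= 231 + 176 - 77 - 42 + 7 + 2
= 297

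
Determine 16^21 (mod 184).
128

Repeated squaring. Binary of 21 = 10101.
16^1 ≡ 16 (mod 184); 16^2 ≡ 72 (mod 184); 16^4 ≡ 32 (mod 184); 16^8 ≡ 104 (mod 184); 16^16 ≡ 144 (mod 184)
16^21 = 16^1 × 16^4 × 16^16 ≡ 128 (mod 184)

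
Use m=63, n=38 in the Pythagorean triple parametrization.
(2525, 4788, 5413)

Euclid's formula: a = m² - n², b = 2mn, c = m² + n²
m = 63, n = 38
a = 63² - 38² = 3969 - 1444 = 2525
b = 2 × 63 × 38 = 4788
c = 63² + 38² = 3969 + 1444 = 5413
Verification: 2525² + 4788² = 6375625 + 22924944 = 29300569 = 5413² ✓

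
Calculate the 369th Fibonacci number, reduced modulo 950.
794

Matrix identity: Q^n = [[F_(n+1), F_n], [F_n, F_(n-1)]] with Q = [[1,1],[1,0]].
n = 369 = 101110001₂. Square-and-multiply, entries mod 950:
Q^1 = [[1,1],[1,0]]
Q^2 = (Q^1)² = [[2,1],[1,1]]
Q^5 = (Q^2)²·Q = [[8,5],[5,3]]
Q^11 = (Q^5)²·Q = [[144,89],[89,55]]
Q^23 = (Q^11)²·Q = [[768,157],[157,611]]
Q^46 = (Q^23)² = [[773,853],[853,870]]
Q^92 = (Q^46)² = [[838,229],[229,609]]
Q^184 = (Q^92)² = [[385,763],[763,572]]
Q^369 = (Q^184)²·Q = [[435,794],[794,591]]
F_369 mod 950 = Q^369[0][1] = 794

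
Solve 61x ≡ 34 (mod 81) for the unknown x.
x ≡ 55 (mod 81)

gcd(61, 81) = 1, which divides 34, so solutions exist.
Find 61^(-1) mod 81 by the extended Euclidean algorithm:
81 = 1 × 61 + 20  ⟹  20 = (1)·81 + (-1)·61
61 = 3 × 20 + 1  ⟹  1 = (-3)·81 + (4)·61
So (4)·61 ≡ 1 (mod 81), i.e. 61^(-1) ≡ 4 (mod 81).
x ≡ 4 × 34 = 136 ≡ 55 (mod 81).
Check: 61 × 55 = 3355 ≡ 34 (mod 81).
Unique solution: x ≡ 55 (mod 81)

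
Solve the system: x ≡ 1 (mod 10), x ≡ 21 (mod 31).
21

Using Chinese Remainder Theorem:
M = 10 × 31 = 310
M1 = 31, M2 = 10
y1 = 31^(-1) mod 10 = 1
y2 = 10^(-1) mod 31 = 28
x = (1×31×1 + 21×10×28) mod 310 = 21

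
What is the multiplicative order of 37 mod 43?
6

43 is prime, so ord(37) divides φ(43) = 42.
Divisors of 42: 1, 2, 3, 6, 7, 14, 21, 42.
Repeated squaring: 37^1 ≡ 37, 37^2 ≡ 36, 37^4 ≡ 6, 37^8 ≡ 36, 37^16 ≡ 6, 37^32 ≡ 36 (mod 43).
Test 37^d mod 43 for each divisor d in increasing order:
37^1 ≡ 37
37^2 ≡ 36
37^3 = 37^2·37^1 ≡ 42
37^6 = 37^4·37^2 ≡ 1  ← first divisor giving 1
The order is 6.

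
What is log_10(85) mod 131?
107

Baby-step giant-step with step n = ⌈√131⌉ = 12.
Baby steps 10^j mod 131 (j:value) for j=0..11: 0:1, 1:10, 2:100, 3:83, 4:44, 5:47, 6:77, 7:115, 8:102, 9:103, 10:113, 11:82.
Giant-step multiplier: 10^(-12) ≡ 10^(130-12) = 10^118 ≡ 27 (mod 131).
Giant steps γ_i = 85·27^i mod 131: γ_0=85, γ_1=68, γ_2=2, γ_3=54, γ_4=17, γ_5=66, γ_6=79, γ_7=37, γ_8=82 (in table at j=11).
x = i·n + j = 8·12 + 11 = 107.
Check: 10^107 ≡ 85 (mod 131).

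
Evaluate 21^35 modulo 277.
261

Repeated squaring. Binary of 35 = 100011.
21^1 ≡ 21 (mod 277); 21^2 ≡ 164 (mod 277); 21^4 ≡ 27 (mod 277); 21^8 ≡ 175 (mod 277); 21^16 ≡ 155 (mod 277); 21^32 ≡ 203 (mod 277)
21^35 = 21^1 × 21^2 × 21^32 ≡ 261 (mod 277)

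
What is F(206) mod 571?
179

Matrix identity: Q^n = [[F_(n+1), F_n], [F_n, F_(n-1)]] with Q = [[1,1],[1,0]].
n = 206 = 11001110₂. Square-and-multiply, entries mod 571:
Q^1 = [[1,1],[1,0]]
Q^3 = (Q^1)²·Q = [[3,2],[2,1]]
Q^6 = (Q^3)² = [[13,8],[8,5]]
Q^12 = (Q^6)² = [[233,144],[144,89]]
Q^25 = (Q^12)²·Q = [[341,224],[224,117]]
Q^51 = (Q^25)²·Q = [[108,296],[296,383]]
Q^103 = (Q^51)²·Q = [[228,497],[497,302]]
Q^206 = (Q^103)² = [[360,179],[179,181]]
F_206 mod 571 = Q^206[0][1] = 179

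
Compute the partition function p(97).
133230930

p(n) counts ways to write n as a sum of positive integers (order ignored).
Euler's pentagonal recurrence: p(k) = p(k-1) + p(k-2) - p(k-5) - p(k-7) + p(k-12) + p(k-15) - ... (offsets j(3j∓1)/2, signs ++--, p(0)=1, p(<0)=0).
DP table for k = 0..96: p(0)=1, p(1)=1, p(2)=2, p(3)=3, p(4)=5, p(5)=7, p(6)=11, p(7)=15, p(8)=22, p(9)=30, p(10)=42, p(11)=56, p(12)=77, p(13)=101, p(14)=135, p(15)=176, p(16)=231, p(17)=297, p(18)=385, p(19)=490, p(20)=627, p(21)=792, p(22)=1002, p(23)=1255, p(24)=1575, p(25)=1958, p(26)=2436, p(27)=3010, p(28)=3718, p(29)=4565, p(30)=5604, p(31)=6842, p(32)=8349, p(33)=10143, p(34)=12310, p(35)=14883, p(36)=17977, p(37)=21637, p(38)=26015, p(39)=31185, p(40)=37338, p(41)=44583, p(42)=53174, p(43)=63261, p(44)=75175, p(45)=89134, p(46)=105558, p(47)=124754, p(48)=147273, p(49)=173525, p(50)=204226, p(51)=239943, p(52)=281589, p(53)=329931, p(54)=386155, p(55)=451276, p(56)=526823, p(57)=614154, p(58)=715220, p(59)=831820, p(60)=966467, p(61)=1121505, p(62)=1300156, p(63)=1505499, p(64)=1741630, p(65)=2012558, p(66)=2323520, p(67)=2679689, p(68)=3087735, p(69)=3554345, p(70)=4087968, p(71)=4697205, p(72)=5392783, p(73)=6185689, p(74)=7089500, p(75)=8118264, p(76)=9289091, p(77)=10619863, p(78)=12132164, p(79)=13848650, p(80)=15796476, p(81)=18004327, p(82)=20506255, p(83)=23338469, p(84)=26543660, p(85)=30167357, p(86)=34262962, p(87)=38887673, p(88)=44108109, p(89)=49995925, p(90)=56634173, p(91)=64112359, p(92)=72533807, p(93)=82010177, p(94)=92669720, p(95)=104651419, p(96)=118114304.
Final step: p(97) = p(96) + p(95) - p(92) - p(90) + p(85) + p(82) - p(75) - p(71) + p(62) + p(57) - p(46) - p(40) + p(27) + p(20) - p(5)
= 118114304 + 104651419 - 72533807 - 56634173 + 30167357 + 20506255 - 8118264 - 4697205 + 1300156 + 614154 - 105558 - 37338 + 3010 + 627 - 7
= 133230930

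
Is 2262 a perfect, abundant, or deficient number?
abundant

Proper divisors of 2262: sum = 1 + 2 + 3 + 6 + 13 + 26 + 29 + 39 + 58 + 78 + 87 + 174 + 377 + 754 + 1131 = 2778
Since 2778 > 2262, 2262 is abundant.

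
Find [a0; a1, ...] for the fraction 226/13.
[17; 2, 1, 1, 2]

Euclidean algorithm steps:
226 = 17 × 13 + 5
13 = 2 × 5 + 3
5 = 1 × 3 + 2
3 = 1 × 2 + 1
2 = 2 × 1 + 0
Continued fraction: [17; 2, 1, 1, 2]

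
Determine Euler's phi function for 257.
256

257 = 257
φ(n) = n × ∏(1 - 1/p) for each prime p dividing n
φ(257) = 257 × (1 - 1/257) = 256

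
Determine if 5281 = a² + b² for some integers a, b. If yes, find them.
41² + 60² (a=41, b=60)

Factorization: 5281 = 5281
By Fermat: n is sum of two squares iff every prime p ≡ 3 (mod 4) appears to even power.
All primes ≡ 3 (mod 4) appear to even power.
Search a = 0, 1, 2, … for 5281 - a² a perfect square: first hit at a = 41: 5281 - 1681 = 3600 = 60².
5281 = 41² + 60² = 1681 + 3600 ✓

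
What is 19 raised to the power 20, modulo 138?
13

Repeated squaring. Binary of 20 = 10100.
19^1 ≡ 19 (mod 138); 19^2 ≡ 85 (mod 138); 19^4 ≡ 49 (mod 138); 19^8 ≡ 55 (mod 138); 19^16 ≡ 127 (mod 138)
19^20 = 19^4 × 19^16 ≡ 13 (mod 138)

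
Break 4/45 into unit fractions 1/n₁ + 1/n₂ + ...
1/12 + 1/180

Greedy algorithm:
4/45: ceiling(45/4) = 12, use 1/12
1/180: ceiling(180/1) = 180, use 1/180
Result: 4/45 = 1/12 + 1/180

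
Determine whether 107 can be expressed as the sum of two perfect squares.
Not possible

Factorization: 107 = 107
By Fermat: n is sum of two squares iff every prime p ≡ 3 (mod 4) appears to even power.
Prime(s) ≡ 3 (mod 4) with odd exponent: [(107, 1)]
Therefore 107 cannot be expressed as a² + b².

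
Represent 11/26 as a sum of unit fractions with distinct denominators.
1/3 + 1/12 + 1/156

Greedy algorithm:
11/26: ceiling(26/11) = 3, use 1/3
7/78: ceiling(78/7) = 12, use 1/12
1/156: ceiling(156/1) = 156, use 1/156
Result: 11/26 = 1/3 + 1/12 + 1/156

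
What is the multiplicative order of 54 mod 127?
42

127 is prime, so ord(54) divides φ(127) = 126.
Divisors of 126: 1, 2, 3, 6, 7, 9, 14, 18, 21, 42, 63, 126.
Repeated squaring: 54^1 ≡ 54, 54^2 ≡ 122, 54^4 ≡ 25, 54^8 ≡ 117, 54^16 ≡ 100, 54^32 ≡ 94, 54^64 ≡ 73 (mod 127).
Test 54^d mod 127 for each divisor d in increasing order:
54^1 ≡ 54
54^2 ≡ 122
54^3 = 54^2·54^1 ≡ 111
54^6 = 54^4·54^2 ≡ 2
54^7 = 54^4·54^2·54^1 ≡ 108
54^9 = 54^8·54^1 ≡ 95
54^14 = 54^8·54^4·54^2 ≡ 107
54^18 = 54^16·54^2 ≡ 8
54^21 = 54^16·54^4·54^1 ≡ 126
54^42 = 54^32·54^8·54^2 ≡ 1  ← first divisor giving 1
The order is 42.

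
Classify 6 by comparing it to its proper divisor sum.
perfect

Proper divisors of 6: sum = 1 + 2 + 3 = 6
Since 6 = 6, 6 is perfect.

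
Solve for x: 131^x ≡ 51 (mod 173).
12

Baby-step giant-step with step n = ⌈√173⌉ = 14.
Baby steps 131^j mod 173 (j:value) for j=0..13: 0:1, 1:131, 2:34, 3:129, 4:118, 5:61, 6:33, 7:171, 8:84, 9:105, 10:88, 11:110, 12:51, 13:107.
h = 51 is already in the table at j=12, so x = 12.
Check: 131^12 ≡ 51 (mod 173).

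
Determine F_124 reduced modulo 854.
613

Matrix identity: Q^n = [[F_(n+1), F_n], [F_n, F_(n-1)]] with Q = [[1,1],[1,0]].
n = 124 = 1111100₂. Square-and-multiply, entries mod 854:
Q^1 = [[1,1],[1,0]]
Q^3 = (Q^1)²·Q = [[3,2],[2,1]]
Q^7 = (Q^3)²·Q = [[21,13],[13,8]]
Q^15 = (Q^7)²·Q = [[133,610],[610,377]]
Q^31 = (Q^15)²·Q = [[609,365],[365,244]]
Q^62 = (Q^31)² = [[246,489],[489,611]]
Q^124 = (Q^62)² = [[737,613],[613,124]]
F_124 mod 854 = Q^124[0][1] = 613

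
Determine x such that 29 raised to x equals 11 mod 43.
12

Baby-step giant-step with step n = ⌈√43⌉ = 7.
Baby steps 29^j mod 43 (j:value) for j=0..6: 0:1, 1:29, 2:24, 3:8, 4:17, 5:20, 6:21.
Giant-step multiplier: 29^(-7) ≡ 29^(42-7) = 29^35 ≡ 37 (mod 43).
Giant steps γ_i = 11·37^i mod 43: γ_0=11, γ_1=20 (in table at j=5).
x = i·n + j = 1·7 + 5 = 12.
Check: 29^12 ≡ 11 (mod 43).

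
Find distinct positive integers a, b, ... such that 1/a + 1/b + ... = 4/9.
1/3 + 1/9

Greedy algorithm:
4/9: ceiling(9/4) = 3, use 1/3
1/9: ceiling(9/1) = 9, use 1/9
Result: 4/9 = 1/3 + 1/9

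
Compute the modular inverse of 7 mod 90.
13

gcd(7, 90) = 1, so the inverse exists.
Extended Euclidean algorithm on (90, 7):
90 = 12 × 7 + 6  ⟹  6 = (1)·90 + (-12)·7
7 = 1 × 6 + 1  ⟹  1 = (-1)·90 + (13)·7
So (13)·7 ≡ 1 (mod 90), i.e. 7^(-1) ≡ 13 (mod 90).
Check: 7 × 13 = 91 ≡ 1 (mod 90)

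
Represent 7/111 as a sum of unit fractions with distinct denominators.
1/16 + 1/1776

Greedy algorithm:
7/111: ceiling(111/7) = 16, use 1/16
1/1776: ceiling(1776/1) = 1776, use 1/1776
Result: 7/111 = 1/16 + 1/1776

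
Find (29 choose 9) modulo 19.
10

Using Lucas' theorem:
Write n=29 and k=9 in base 19:
n in base 19: [1, 10]
k in base 19: [0, 9]
C(29,9) mod 19 = ∏ C(n_i, k_i) mod 19
Digit binomials (mod 19): C(1,0) = 1; C(10,9) = 10
Product: 1 × 10 = 10 ≡ 10 (mod 19)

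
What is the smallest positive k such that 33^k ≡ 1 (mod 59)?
58

59 is prime, so ord(33) divides φ(59) = 58.
Divisors of 58: 1, 2, 29, 58.
Repeated squaring: 33^1 ≡ 33, 33^2 ≡ 27, 33^4 ≡ 21, 33^8 ≡ 28, 33^16 ≡ 17, 33^32 ≡ 53 (mod 59).
Test 33^d mod 59 for each divisor d in increasing order:
33^1 ≡ 33
33^2 ≡ 27
33^29 = 33^16·33^8·33^4·33^1 ≡ 58
33^58 = 33^32·33^16·33^8·33^2 ≡ 1  ← first divisor giving 1
The order is 58.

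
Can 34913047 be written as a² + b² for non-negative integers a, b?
Not possible

Factorization: 34913047 = 13 × 139^3
By Fermat: n is sum of two squares iff every prime p ≡ 3 (mod 4) appears to even power.
Prime(s) ≡ 3 (mod 4) with odd exponent: [(139, 3)]
Therefore 34913047 cannot be expressed as a² + b².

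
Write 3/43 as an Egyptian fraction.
1/15 + 1/323 + 1/208335

Greedy algorithm:
3/43: ceiling(43/3) = 15, use 1/15
2/645: ceiling(645/2) = 323, use 1/323
1/208335: ceiling(208335/1) = 208335, use 1/208335
Result: 3/43 = 1/15 + 1/323 + 1/208335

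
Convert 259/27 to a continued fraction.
[9; 1, 1, 2, 5]

Euclidean algorithm steps:
259 = 9 × 27 + 16
27 = 1 × 16 + 11
16 = 1 × 11 + 5
11 = 2 × 5 + 1
5 = 5 × 1 + 0
Continued fraction: [9; 1, 1, 2, 5]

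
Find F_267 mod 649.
101

Matrix identity: Q^n = [[F_(n+1), F_n], [F_n, F_(n-1)]] with Q = [[1,1],[1,0]].
n = 267 = 100001011₂. Square-and-multiply, entries mod 649:
Q^1 = [[1,1],[1,0]]
Q^2 = (Q^1)² = [[2,1],[1,1]]
Q^4 = (Q^2)² = [[5,3],[3,2]]
Q^8 = (Q^4)² = [[34,21],[21,13]]
Q^16 = (Q^8)² = [[299,338],[338,610]]
Q^33 = (Q^16)²·Q = [[124,508],[508,265]]
Q^66 = (Q^33)² = [[211,316],[316,544]]
Q^133 = (Q^66)²·Q = [[47,299],[299,397]]
Q^267 = (Q^133)²·Q = [[461,101],[101,360]]
F_267 mod 649 = Q^267[0][1] = 101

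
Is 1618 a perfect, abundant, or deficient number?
deficient

Proper divisors of 1618: sum = 1 + 2 + 809 = 812
Since 812 < 1618, 1618 is deficient.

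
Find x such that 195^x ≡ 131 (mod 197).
15

Baby-step giant-step with step n = ⌈√197⌉ = 15.
Baby steps 195^j mod 197 (j:value) for j=0..14: 0:1, 1:195, 2:4, 3:189, 4:16, 5:165, 6:64, 7:69, 8:59, 9:79, 10:39, 11:119, 12:156, 13:82, 14:33.
Giant-step multiplier: 195^(-15) ≡ 195^(196-15) = 195^181 ≡ 194 (mod 197).
Giant steps γ_i = 131·194^i mod 197: γ_0=131, γ_1=1 (in table at j=0).
x = i·n + j = 1·15 + 0 = 15.
Check: 195^15 ≡ 131 (mod 197).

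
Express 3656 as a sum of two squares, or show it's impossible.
34² + 50² (a=34, b=50)

Factorization: 3656 = 2^3 × 457
By Fermat: n is sum of two squares iff every prime p ≡ 3 (mod 4) appears to even power.
All primes ≡ 3 (mod 4) appear to even power.
Search a = 0, 1, 2, … for 3656 - a² a perfect square: first hit at a = 34: 3656 - 1156 = 2500 = 50².
3656 = 34² + 50² = 1156 + 2500 ✓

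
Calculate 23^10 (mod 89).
79

Repeated squaring. Binary of 10 = 1010.
23^1 ≡ 23 (mod 89); 23^2 ≡ 84 (mod 89); 23^4 ≡ 25 (mod 89); 23^8 ≡ 2 (mod 89)
23^10 = 23^2 × 23^8 ≡ 79 (mod 89)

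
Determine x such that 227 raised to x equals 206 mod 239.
5

Baby-step giant-step with step n = ⌈√239⌉ = 16.
Baby steps 227^j mod 239 (j:value) for j=0..15: 0:1, 1:227, 2:144, 3:184, 4:182, 5:206, 6:157, 7:28, 8:142, 9:208, 10:133, 11:77, 12:32, 13:94, 14:67, 15:152.
h = 206 is already in the table at j=5, so x = 5.
Check: 227^5 ≡ 206 (mod 239).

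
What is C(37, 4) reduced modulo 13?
5

Using Lucas' theorem:
Write n=37 and k=4 in base 13:
n in base 13: [2, 11]
k in base 13: [0, 4]
C(37,4) mod 13 = ∏ C(n_i, k_i) mod 13
Digit binomials (mod 13): C(2,0) = 1; C(11,4) = 330 ≡ 5
Product: 1 × 5 = 5 ≡ 5 (mod 13)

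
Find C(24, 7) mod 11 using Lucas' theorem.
0

Using Lucas' theorem:
Write n=24 and k=7 in base 11:
n in base 11: [2, 2]
k in base 11: [0, 7]
C(24,7) mod 11 = ∏ C(n_i, k_i) mod 11
Digit binomials (mod 11): C(2,0) = 1; C(2,7) = 0 (k_i > n_i)
Product: 1 × 0 = 0 ≡ 0 (mod 11)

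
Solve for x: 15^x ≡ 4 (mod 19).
10

Baby-step giant-step with step n = ⌈√19⌉ = 5.
Baby steps 15^j mod 19 (j:value) for j=0..4: 0:1, 1:15, 2:16, 3:12, 4:9.
Giant-step multiplier: 15^(-5) ≡ 15^(18-5) = 15^13 ≡ 10 (mod 19).
Giant steps γ_i = 4·10^i mod 19: γ_0=4, γ_1=2, γ_2=1 (in table at j=0).
x = i·n + j = 2·5 + 0 = 10.
Check: 15^10 ≡ 4 (mod 19).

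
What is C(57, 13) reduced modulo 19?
0

Using Lucas' theorem:
Write n=57 and k=13 in base 19:
n in base 19: [3, 0]
k in base 19: [0, 13]
C(57,13) mod 19 = ∏ C(n_i, k_i) mod 19
Digit binomials (mod 19): C(3,0) = 1; C(0,13) = 0 (k_i > n_i)
Product: 1 × 0 = 0 ≡ 0 (mod 19)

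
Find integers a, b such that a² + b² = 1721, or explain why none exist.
11² + 40² (a=11, b=40)

Factorization: 1721 = 1721
By Fermat: n is sum of two squares iff every prime p ≡ 3 (mod 4) appears to even power.
All primes ≡ 3 (mod 4) appear to even power.
Search a = 0, 1, 2, … for 1721 - a² a perfect square: first hit at a = 11: 1721 - 121 = 1600 = 40².
1721 = 11² + 40² = 121 + 1600 ✓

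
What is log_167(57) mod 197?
11

Baby-step giant-step with step n = ⌈√197⌉ = 15.
Baby steps 167^j mod 197 (j:value) for j=0..14: 0:1, 1:167, 2:112, 3:186, 4:133, 5:147, 6:121, 7:113, 8:156, 9:48, 10:136, 11:57, 12:63, 13:80, 14:161.
h = 57 is already in the table at j=11, so x = 11.
Check: 167^11 ≡ 57 (mod 197).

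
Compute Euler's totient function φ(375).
200

375 = 3 × 5^3
φ(n) = n × ∏(1 - 1/p) for each prime p dividing n
φ(375) = 375 × (1 - 1/3) × (1 - 1/5) = 200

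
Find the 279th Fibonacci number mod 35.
6

Matrix identity: Q^n = [[F_(n+1), F_n], [F_n, F_(n-1)]] with Q = [[1,1],[1,0]].
n = 279 = 100010111₂. Square-and-multiply, entries mod 35:
Q^1 = [[1,1],[1,0]]
Q^2 = (Q^1)² = [[2,1],[1,1]]
Q^4 = (Q^2)² = [[5,3],[3,2]]
Q^8 = (Q^4)² = [[34,21],[21,13]]
Q^17 = (Q^8)²·Q = [[29,22],[22,7]]
Q^34 = (Q^17)² = [[30,22],[22,8]]
Q^69 = (Q^34)²·Q = [[15,19],[19,31]]
Q^139 = (Q^69)²·Q = [[25,26],[26,34]]
Q^279 = (Q^139)²·Q = [[0,6],[6,29]]
F_279 mod 35 = Q^279[0][1] = 6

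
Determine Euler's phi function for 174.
56

174 = 2 × 3 × 29
φ(n) = n × ∏(1 - 1/p) for each prime p dividing n
φ(174) = 174 × (1 - 1/2) × (1 - 1/3) × (1 - 1/29) = 56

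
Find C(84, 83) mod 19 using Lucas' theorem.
8

Using Lucas' theorem:
Write n=84 and k=83 in base 19:
n in base 19: [4, 8]
k in base 19: [4, 7]
C(84,83) mod 19 = ∏ C(n_i, k_i) mod 19
Digit binomials (mod 19): C(4,4) = 1; C(8,7) = 8
Product: 1 × 8 = 8 ≡ 8 (mod 19)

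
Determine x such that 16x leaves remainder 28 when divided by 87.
x ≡ 67 (mod 87)

gcd(16, 87) = 1, which divides 28, so solutions exist.
Find 16^(-1) mod 87 by the extended Euclidean algorithm:
87 = 5 × 16 + 7  ⟹  7 = (1)·87 + (-5)·16
16 = 2 × 7 + 2  ⟹  2 = (-2)·87 + (11)·16
7 = 3 × 2 + 1  ⟹  1 = (7)·87 + (-38)·16
So (-38)·16 ≡ 1 (mod 87), i.e. 16^(-1) ≡ -38 ≡ 49 (mod 87).
x ≡ 49 × 28 = 1372 ≡ 67 (mod 87).
Check: 16 × 67 = 1072 ≡ 28 (mod 87).
Unique solution: x ≡ 67 (mod 87)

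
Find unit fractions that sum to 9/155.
1/18 + 1/399 + 1/371070

Greedy algorithm:
9/155: ceiling(155/9) = 18, use 1/18
7/2790: ceiling(2790/7) = 399, use 1/399
1/371070: ceiling(371070/1) = 371070, use 1/371070
Result: 9/155 = 1/18 + 1/399 + 1/371070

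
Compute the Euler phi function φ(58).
28

58 = 2 × 29
φ(n) = n × ∏(1 - 1/p) for each prime p dividing n
φ(58) = 58 × (1 - 1/2) × (1 - 1/29) = 28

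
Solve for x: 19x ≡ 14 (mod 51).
x ≡ 41 (mod 51)

gcd(19, 51) = 1, which divides 14, so solutions exist.
Find 19^(-1) mod 51 by the extended Euclidean algorithm:
51 = 2 × 19 + 13  ⟹  13 = (1)·51 + (-2)·19
19 = 1 × 13 + 6  ⟹  6 = (-1)·51 + (3)·19
13 = 2 × 6 + 1  ⟹  1 = (3)·51 + (-8)·19
So (-8)·19 ≡ 1 (mod 51), i.e. 19^(-1) ≡ -8 ≡ 43 (mod 51).
x ≡ 43 × 14 = 602 ≡ 41 (mod 51).
Check: 19 × 41 = 779 ≡ 14 (mod 51).
Unique solution: x ≡ 41 (mod 51)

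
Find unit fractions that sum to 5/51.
1/11 + 1/141 + 1/26367

Greedy algorithm:
5/51: ceiling(51/5) = 11, use 1/11
4/561: ceiling(561/4) = 141, use 1/141
1/26367: ceiling(26367/1) = 26367, use 1/26367
Result: 5/51 = 1/11 + 1/141 + 1/26367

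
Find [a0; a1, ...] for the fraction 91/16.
[5; 1, 2, 5]

Euclidean algorithm steps:
91 = 5 × 16 + 11
16 = 1 × 11 + 5
11 = 2 × 5 + 1
5 = 5 × 1 + 0
Continued fraction: [5; 1, 2, 5]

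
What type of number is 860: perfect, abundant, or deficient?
abundant

Proper divisors of 860: sum = 1 + 2 + 4 + 5 + 10 + 20 + 43 + 86 + 172 + 215 + 430 = 988
Since 988 > 860, 860 is abundant.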